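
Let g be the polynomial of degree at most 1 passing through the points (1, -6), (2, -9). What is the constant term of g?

Write g(t) = at + b. Substituting each data point gives a linear system:
  a + b = -6
  2a + b = -9
Solving the system yields a = -3, b = -3.
So g(t) = -3t - 3.
The constant term is -3.

-3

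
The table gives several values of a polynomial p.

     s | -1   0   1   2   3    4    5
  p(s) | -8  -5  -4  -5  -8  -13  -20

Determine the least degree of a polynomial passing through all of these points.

2

Forward differences of the values at s = -1, 0, 1, 2, 3, 4, 5:
  p  : -8  -5  -4  -5  -8  -13  -20
  Δ  : 3  1  -1  -3  -5  -7
  Δ^2: -2  -2  -2  -2  -2
  Δ^3: 0  0  0  0
  Δ^4: 0  0  0
  Δ^5: 0  0
  Δ^6: 0
The second differences are constant (-2) and nonzero, while all higher differences vanish, so the minimal degree is 2.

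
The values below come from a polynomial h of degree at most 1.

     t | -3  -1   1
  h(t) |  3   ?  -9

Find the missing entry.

-3

On equispaced nodes a degree-1 polynomial has vanishing second forward difference, so
  h(-3) - 2·h(-1) + h(1) = 0.
Substituting the known values and solving for h(-1):
  -2·h(-1) = 6
  h(-1) = -3.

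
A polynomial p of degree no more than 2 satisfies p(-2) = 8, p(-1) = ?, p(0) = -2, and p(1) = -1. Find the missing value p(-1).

1

On equispaced nodes a degree-2 polynomial has vanishing third forward difference, so
  - p(-2) + 3·p(-1) - 3·p(0) + p(1) = 0.
Substituting the known values and solving for p(-1):
  3·p(-1) = 3
  p(-1) = 1.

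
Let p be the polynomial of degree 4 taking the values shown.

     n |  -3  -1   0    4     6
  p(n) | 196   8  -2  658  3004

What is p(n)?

Using the Lagrange interpolation formula with nodes -3, -1, 0, 4, 6:
  L_0(n) = (n + 1)n(n - 4)(n - 6) / 378
  L_1(n) = (n + 3)n(n - 4)(n - 6) / -70
  L_2(n) = (n + 3)(n + 1)(n - 4)(n - 6) / 72
  L_3(n) = (n + 3)(n + 1)n(n - 6) / -280
  L_4(n) = (n + 3)(n + 1)n(n - 4) / 756
Then p(n) = 196·L_0(n) + 8·L_1(n) - 2·L_2(n) + 658·L_3(n) + 3004·L_4(n).
Expanding and collecting terms gives p(n) = 2n^4 + n^3 + 6n^2 - 3n - 2.
Check: p(6) = 3004. ✓

p(n) = 2n^4 + n^3 + 6n^2 - 3n - 2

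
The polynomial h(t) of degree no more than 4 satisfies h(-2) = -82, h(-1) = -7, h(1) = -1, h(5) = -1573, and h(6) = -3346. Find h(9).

Write h(t) = at^4 + bt^3 + ct^2 + dt + e. Substituting each data point gives a linear system:
  16a - 8b + 4c - 2d + e = -82
  a - b + c - d + e = -7
  a + b + c + d + e = -1
  625a + 125b + 25c + 5d + e = -1573
  1296a + 216b + 36c + 6d + e = -3346
Solving the system yields a = -3, b = 3, c = -3, d = 0, e = 2.
So h(t) = -3t^4 + 3t^3 - 3t^2 + 2.
Then h(9) = -17737.

-17737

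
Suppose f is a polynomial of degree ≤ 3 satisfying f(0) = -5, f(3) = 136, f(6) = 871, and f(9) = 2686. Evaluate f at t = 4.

291

Using the Lagrange interpolation formula with nodes 0, 3, 6, 9:
  L_0(t) = (t - 3)(t - 6)(t - 9) / -162
  L_1(t) = t(t - 6)(t - 9) / 54
  L_2(t) = t(t - 3)(t - 9) / -54
  L_3(t) = t(t - 3)(t - 6) / 162
Then f(t) = -5·L_0(t) + 136·L_1(t) + 871·L_2(t) + 2686·L_3(t).
Expanding and collecting terms gives f(t) = 3t^3 + 6t^2 + 2t - 5.
Evaluating at t = 4: f(4) = 291.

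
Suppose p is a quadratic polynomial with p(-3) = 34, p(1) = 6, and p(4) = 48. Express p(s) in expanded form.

Write p(s) = as^2 + bs + c. Substituting each data point gives a linear system:
  9a - 3b + c = 34
  a + b + c = 6
  16a + 4b + c = 48
Solving the system yields a = 3, b = -1, c = 4.
So p(s) = 3s² - s + 4.
Check: p(4) = 48. ✓

p(s) = 3s^2 - s + 4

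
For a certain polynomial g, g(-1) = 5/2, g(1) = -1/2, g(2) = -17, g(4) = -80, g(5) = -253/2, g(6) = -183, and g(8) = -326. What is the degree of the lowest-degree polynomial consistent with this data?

2

Divided differences on the nodes -1, 1, 2, 4, 5, 6, 8:
  order 0: 5/2  -1/2  -17  -80  -253/2  -183  -326
  order 1: -3/2  -33/2  -63/2  -93/2  -113/2  -143/2
  order 2: -5  -5  -5  -5  -5
  order 3: 0  0  0  0
  order 4: 0  0  0
  order 5: 0  0
  order 6: 0
The order-2 divided differences are all -5 (nonzero) and every higher order vanishes, so the data lies on a polynomial of degree exactly 2.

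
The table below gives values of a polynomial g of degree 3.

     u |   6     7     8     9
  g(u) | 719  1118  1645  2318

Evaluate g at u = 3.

Write g(u) = au^3 + bu^2 + cu + d. Substituting each data point gives a linear system:
  216a + 36b + 6c + d = 719
  343a + 49b + 7c + d = 1118
  512a + 64b + 8c + d = 1645
  729a + 81b + 9c + d = 2318
Solving the system yields a = 3, b = 1, c = 5, d = 5.
So g(u) = 3u^3 + u^2 + 5u + 5.
Then g(3) = 110.

110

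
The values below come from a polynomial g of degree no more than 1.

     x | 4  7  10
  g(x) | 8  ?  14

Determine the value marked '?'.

The 2 known points determine the degree-1 polynomial uniquely.
Write g(x) = ax + b. Substituting each data point gives a linear system:
  4a + b = 8
  10a + b = 14
Solving the system yields a = 1, b = 4.
So g(x) = x + 4.
Then g(7) = 11.

11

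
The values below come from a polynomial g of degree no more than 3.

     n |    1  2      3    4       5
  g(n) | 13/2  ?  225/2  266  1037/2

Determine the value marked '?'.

The 4 known points determine the degree-3 polynomial uniquely.
Write g(n) = an^3 + bn^2 + cn + d. Substituting each data point gives a linear system:
  a + b + c + d = 13/2
  27a + 9b + 3c + d = 225/2
  64a + 16b + 4c + d = 266
  125a + 25b + 5c + d = 1037/2
Solving the system yields a = 4, b = 3/2, c = -5, d = 6.
So g(n) = 4n^3 + (3/2)n^2 - 5n + 6.
Then g(2) = 34.

34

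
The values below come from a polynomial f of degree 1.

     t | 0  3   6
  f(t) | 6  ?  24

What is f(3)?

15

The 2 known points determine the degree-1 polynomial uniquely.
Write f(t) = at + b. Substituting each data point gives a linear system:
  b = 6
  6a + b = 24
Solving the system yields a = 3, b = 6.
So f(t) = 3t + 6.
Then f(3) = 15.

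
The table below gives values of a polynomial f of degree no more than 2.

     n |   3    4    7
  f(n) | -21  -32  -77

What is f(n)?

f(n) = -n^2 - 4n

Using the Lagrange interpolation formula with nodes 3, 4, 7:
  L_0(n) = (n - 4)(n - 7) / 4
  L_1(n) = (n - 3)(n - 7) / -3
  L_2(n) = (n - 3)(n - 4) / 12
Then f(n) = -21·L_0(n) - 32·L_1(n) - 77·L_2(n).
Expanding and collecting terms gives f(n) = -n^2 - 4n.
Check: f(4) = -32. ✓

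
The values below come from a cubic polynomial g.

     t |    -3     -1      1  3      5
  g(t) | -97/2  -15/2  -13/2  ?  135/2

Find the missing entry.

The 4 known points determine the degree-3 polynomial uniquely.
Write g(t) = at^3 + bt^2 + ct + d. Substituting each data point gives a linear system:
  -27a + 9b - 3c + d = -97/2
  -a + b - c + d = -15/2
  a + b + c + d = -13/2
  125a + 25b + 5c + d = 135/2
Solving the system yields a = 1, b = -2, c = -1/2, d = -5.
So g(t) = t^3 - 2t^2 - (1/2)t - 5.
Then g(3) = 5/2.

5/2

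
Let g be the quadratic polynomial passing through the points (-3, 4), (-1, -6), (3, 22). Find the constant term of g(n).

-5

Write g(n) = an^2 + bn + c. Substituting each data point gives a linear system:
  9a - 3b + c = 4
  a - b + c = -6
  9a + 3b + c = 22
Solving the system yields a = 2, b = 3, c = -5.
So g(n) = 2n^2 + 3n - 5.
The constant term is -5.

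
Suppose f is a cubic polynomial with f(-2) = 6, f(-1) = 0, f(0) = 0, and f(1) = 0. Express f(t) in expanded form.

f(t) = -t^3 + t

Using the Lagrange interpolation formula with nodes -2, -1, 0, 1:
  L_0(t) = (t + 1)t(t - 1) / -6
  L_1(t) = (t + 2)t(t - 1) / 2
  L_2(t) = (t + 2)(t + 1)(t - 1) / -2
  L_3(t) = (t + 2)(t + 1)t / 6
Then f(t) = 6·L_0(t) + 0·L_1(t) + 0·L_2(t) + 0·L_3(t).
Expanding and collecting terms gives f(t) = -t^3 + t.
Check: f(-2) = 6. ✓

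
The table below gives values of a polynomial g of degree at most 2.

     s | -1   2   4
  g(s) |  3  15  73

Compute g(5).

Using the Lagrange interpolation formula with nodes -1, 2, 4:
  L_0(s) = (s - 2)(s - 4) / 15
  L_1(s) = (s + 1)(s - 4) / -6
  L_2(s) = (s + 1)(s - 2) / 10
Then g(s) = 3·L_0(s) + 15·L_1(s) + 73·L_2(s).
Expanding and collecting terms gives g(s) = 5s^2 - s - 3.
Evaluating at s = 5: g(5) = 117.

117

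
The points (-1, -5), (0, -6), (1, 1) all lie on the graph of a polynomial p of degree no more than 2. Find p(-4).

46

Write p(x) = ax^2 + bx + c. Substituting each data point gives a linear system:
  a - b + c = -5
  c = -6
  a + b + c = 1
Solving the system yields a = 4, b = 3, c = -6.
So p(x) = 4x^2 + 3x - 6.
Then p(-4) = 46.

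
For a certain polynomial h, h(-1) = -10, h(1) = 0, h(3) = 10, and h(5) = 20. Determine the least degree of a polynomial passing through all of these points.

Divided differences on the nodes -1, 1, 3, 5:
  order 0: -10  0  10  20
  order 1: 5  5  5
  order 2: 0  0
  order 3: 0
The order-1 divided differences are all 5 (nonzero) and every higher order vanishes, so the data lies on a polynomial of degree exactly 1.

1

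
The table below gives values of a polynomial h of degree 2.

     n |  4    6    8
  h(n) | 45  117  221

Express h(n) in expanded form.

Using the Lagrange interpolation formula with nodes 4, 6, 8:
  L_0(n) = (n - 6)(n - 8) / 8
  L_1(n) = (n - 4)(n - 8) / -4
  L_2(n) = (n - 4)(n - 6) / 8
Then h(n) = 45·L_0(n) + 117·L_1(n) + 221·L_2(n).
Expanding and collecting terms gives h(n) = 4n^2 - 4n - 3.
Check: h(6) = 117. ✓

h(n) = 4n^2 - 4n - 3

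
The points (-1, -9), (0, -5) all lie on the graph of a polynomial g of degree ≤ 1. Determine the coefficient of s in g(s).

4

Write g(s) = as + b. Substituting each data point gives a linear system:
  -a + b = -9
  b = -5
Solving the system yields a = 4, b = -5.
So g(s) = 4s - 5.
The leading coefficient is 4.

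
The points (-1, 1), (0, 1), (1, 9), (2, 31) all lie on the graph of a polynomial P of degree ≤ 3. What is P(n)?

P(n) = n^3 + 4n^2 + 3n + 1

Write P(n) = an^3 + bn^2 + cn + d. Substituting each data point gives a linear system:
  -a + b - c + d = 1
  d = 1
  a + b + c + d = 9
  8a + 4b + 2c + d = 31
Solving the system yields a = 1, b = 4, c = 3, d = 1.
So P(n) = n³ + 4n² + 3n + 1.
Check: P(0) = 1. ✓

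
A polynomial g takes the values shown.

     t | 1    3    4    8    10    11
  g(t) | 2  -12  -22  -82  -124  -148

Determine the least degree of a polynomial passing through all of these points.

2

Divided differences on the nodes 1, 3, 4, 8, 10, 11:
  order 0: 2  -12  -22  -82  -124  -148
  order 1: -7  -10  -15  -21  -24
  order 2: -1  -1  -1  -1
  order 3: 0  0  0
  order 4: 0  0
  order 5: 0
The order-2 divided differences are all -1 (nonzero) and every higher order vanishes, so the data lies on a polynomial of degree exactly 2.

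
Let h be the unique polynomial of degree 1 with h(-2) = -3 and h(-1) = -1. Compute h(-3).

Write h(s) = as + b. Substituting each data point gives a linear system:
  -2a + b = -3
  -a + b = -1
Solving the system yields a = 2, b = 1.
So h(s) = 2s + 1.
Then h(-3) = -5.

-5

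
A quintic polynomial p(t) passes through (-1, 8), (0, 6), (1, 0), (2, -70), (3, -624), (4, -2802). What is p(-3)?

Forward differences of the values at t = -1, 0, 1, 2, 3, 4:
  p  : 8  6  0  -70  -624  -2802
  Δ  : -2  -6  -70  -554  -2178
  Δ^2: -4  -64  -484  -1624
  Δ^3: -60  -420  -1140
  Δ^4: -360  -720
  Δ^5: -360
The fifth differences are constant, confirming degree 5.
Interpolating (Newton forward form) and evaluating at t = -3 gives p(-3) = 600.

600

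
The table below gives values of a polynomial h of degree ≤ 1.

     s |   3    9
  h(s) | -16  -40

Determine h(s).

Using the Lagrange interpolation formula with nodes 3, 9:
  L_0(s) = (s - 9) / -6
  L_1(s) = (s - 3) / 6
Then h(s) = -16·L_0(s) - 40·L_1(s).
Expanding and collecting terms gives h(s) = -4s - 4.
Check: h(9) = -40. ✓

h(s) = -4s - 4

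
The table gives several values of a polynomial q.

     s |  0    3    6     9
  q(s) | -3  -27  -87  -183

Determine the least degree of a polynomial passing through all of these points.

2

Forward differences of the values at s = 0, 3, 6, 9:
  q  : -3  -27  -87  -183
  Δ  : -24  -60  -96
  Δ^2: -36  -36
  Δ^3: 0
The second differences are constant (-36) and nonzero, while all higher differences vanish, so the minimal degree is 2.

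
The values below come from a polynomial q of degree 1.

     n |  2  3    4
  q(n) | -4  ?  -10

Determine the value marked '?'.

The 2 known points determine the degree-1 polynomial uniquely.
Write q(n) = an + b. Substituting each data point gives a linear system:
  2a + b = -4
  4a + b = -10
Solving the system yields a = -3, b = 2.
So q(n) = -3n + 2.
Then q(3) = -7.

-7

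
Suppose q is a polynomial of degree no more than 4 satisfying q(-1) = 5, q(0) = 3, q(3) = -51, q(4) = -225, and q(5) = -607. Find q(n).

q(n) = -n^4 - n^3 + 5n^2 + 3n + 3

Using the Lagrange interpolation formula with nodes -1, 0, 3, 4, 5:
  L_0(n) = n(n - 3)(n - 4)(n - 5) / 120
  L_1(n) = (n + 1)(n - 3)(n - 4)(n - 5) / -60
  L_2(n) = (n + 1)n(n - 4)(n - 5) / 24
  L_3(n) = (n + 1)n(n - 3)(n - 5) / -20
  L_4(n) = (n + 1)n(n - 3)(n - 4) / 60
Then q(n) = 5·L_0(n) + 3·L_1(n) - 51·L_2(n) - 225·L_3(n) - 607·L_4(n).
Expanding and collecting terms gives q(n) = -n⁴ - n³ + 5n² + 3n + 3.
Check: q(3) = -51. ✓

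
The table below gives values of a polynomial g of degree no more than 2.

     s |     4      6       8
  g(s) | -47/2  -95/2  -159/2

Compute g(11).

-285/2

Using the Lagrange interpolation formula with nodes 4, 6, 8:
  L_0(s) = (s - 6)(s - 8) / 8
  L_1(s) = (s - 4)(s - 8) / -4
  L_2(s) = (s - 4)(s - 6) / 8
Then g(s) = -47/2·L_0(s) - 95/2·L_1(s) - 159/2·L_2(s).
Expanding and collecting terms gives g(s) = -s² - 2s + 1/2.
Evaluating at s = 11: g(11) = -285/2.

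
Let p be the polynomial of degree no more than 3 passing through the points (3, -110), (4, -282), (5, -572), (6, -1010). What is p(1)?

0

Write p(n) = an^3 + bn^2 + cn + d. Substituting each data point gives a linear system:
  27a + 9b + 3c + d = -110
  64a + 16b + 4c + d = -282
  125a + 25b + 5c + d = -572
  216a + 36b + 6c + d = -1010
Solving the system yields a = -5, b = 1, c = 6, d = -2.
So p(n) = -5n^3 + n^2 + 6n - 2.
Then p(1) = 0.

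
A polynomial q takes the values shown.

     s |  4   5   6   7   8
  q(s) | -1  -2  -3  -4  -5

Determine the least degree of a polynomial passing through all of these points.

Forward differences of the values at s = 4, 5, 6, 7, 8:
  q  : -1  -2  -3  -4  -5
  Δ  : -1  -1  -1  -1
  Δ^2: 0  0  0
  Δ^3: 0  0
  Δ^4: 0
The first differences are constant (-1) and nonzero, while all higher differences vanish, so the minimal degree is 1.

1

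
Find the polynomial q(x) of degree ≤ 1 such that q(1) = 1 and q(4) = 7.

Using the Lagrange interpolation formula with nodes 1, 4:
  L_0(x) = (x - 4) / -3
  L_1(x) = (x - 1) / 3
Then q(x) = 1·L_0(x) + 7·L_1(x).
Expanding and collecting terms gives q(x) = 2x - 1.
Check: q(4) = 7. ✓

q(x) = 2x - 1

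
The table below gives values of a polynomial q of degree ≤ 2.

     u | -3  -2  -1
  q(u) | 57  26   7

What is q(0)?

0

Write q(u) = au^2 + bu + c. Substituting each data point gives a linear system:
  9a - 3b + c = 57
  4a - 2b + c = 26
  a - b + c = 7
Solving the system yields a = 6, b = -1, c = 0.
So q(u) = 6u^2 - u.
Then q(0) = 0.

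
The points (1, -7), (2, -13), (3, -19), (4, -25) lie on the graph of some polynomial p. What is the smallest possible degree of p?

1

Forward differences of the values at x = 1, 2, 3, 4:
  p  : -7  -13  -19  -25
  Δ  : -6  -6  -6
  Δ^2: 0  0
  Δ^3: 0
The first differences are constant (-6) and nonzero, while all higher differences vanish, so the minimal degree is 1.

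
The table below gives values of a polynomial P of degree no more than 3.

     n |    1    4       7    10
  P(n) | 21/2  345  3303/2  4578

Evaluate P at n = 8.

Using the Lagrange interpolation formula with nodes 1, 4, 7, 10:
  L_0(n) = (n - 4)(n - 7)(n - 10) / -162
  L_1(n) = (n - 1)(n - 7)(n - 10) / 54
  L_2(n) = (n - 1)(n - 4)(n - 10) / -54
  L_3(n) = (n - 1)(n - 4)(n - 7) / 162
Then P(n) = 21/2·L_0(n) + 345·L_1(n) + 3303/2·L_2(n) + 4578·L_3(n).
Expanding and collecting terms gives P(n) = 4n^3 + 6n^2 - (5/2)n + 3.
Evaluating at n = 8: P(8) = 2415.

2415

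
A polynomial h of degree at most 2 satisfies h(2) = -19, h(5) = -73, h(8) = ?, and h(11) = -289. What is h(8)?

The 3 known points determine the degree-2 polynomial uniquely.
Write h(x) = ax^2 + bx + c. Substituting each data point gives a linear system:
  4a + 2b + c = -19
  25a + 5b + c = -73
  121a + 11b + c = -289
Solving the system yields a = -2, b = -4, c = -3.
So h(x) = -2x^2 - 4x - 3.
Then h(8) = -163.

-163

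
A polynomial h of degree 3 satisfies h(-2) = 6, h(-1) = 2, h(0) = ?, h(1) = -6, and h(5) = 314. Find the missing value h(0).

The 4 known points determine the degree-3 polynomial uniquely.
Write h(u) = au^3 + bu^2 + cu + d. Substituting each data point gives a linear system:
  -8a + 4b - 2c + d = 6
  -a + b - c + d = 2
  a + b + c + d = -6
  125a + 25b + 5c + d = 314
Solving the system yields a = 2, b = 4, c = -6, d = -6.
So h(u) = 2u^3 + 4u^2 - 6u - 6.
Then h(0) = -6.

-6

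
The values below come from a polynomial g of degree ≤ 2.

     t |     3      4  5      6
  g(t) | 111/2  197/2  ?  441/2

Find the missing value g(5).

307/2

On equispaced nodes a degree-2 polynomial has vanishing third forward difference, so
  - g(3) + 3·g(4) - 3·g(5) + g(6) = 0.
Substituting the known values and solving for g(5):
  -3·g(5) = -921/2
  g(5) = 307/2.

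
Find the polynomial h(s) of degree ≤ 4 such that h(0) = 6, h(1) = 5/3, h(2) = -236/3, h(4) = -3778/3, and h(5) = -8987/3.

Write h(s) = as^4 + bs^3 + cs^2 + ds + e. Substituting each data point gives a linear system:
  e = 6
  a + b + c + d + e = 5/3
  16a + 8b + 4c + 2d + e = -236/3
  256a + 64b + 16c + 4d + e = -3778/3
  625a + 125b + 25c + 5d + e = -8987/3
Solving the system yields a = -4, b = -5, c = 5, d = -1/3, e = 6.
So h(s) = -4s⁴ - 5s³ + 5s² - (1/3)s + 6.
Check: h(4) = -3778/3. ✓

h(s) = -4s^4 - 5s^3 + 5s^2 - (1/3)s + 6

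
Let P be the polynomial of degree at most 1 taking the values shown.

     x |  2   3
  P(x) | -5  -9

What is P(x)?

P(x) = -4x + 3

Write P(x) = ax + b. Substituting each data point gives a linear system:
  2a + b = -5
  3a + b = -9
Solving the system yields a = -4, b = 3.
So P(x) = -4x + 3.
Check: P(3) = -9. ✓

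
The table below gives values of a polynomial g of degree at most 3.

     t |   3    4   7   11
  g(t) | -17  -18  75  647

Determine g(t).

g(t) = t^3 - 6t^2 + 4t - 2

Using the Lagrange interpolation formula with nodes 3, 4, 7, 11:
  L_0(t) = (t - 4)(t - 7)(t - 11) / -32
  L_1(t) = (t - 3)(t - 7)(t - 11) / 21
  L_2(t) = (t - 3)(t - 4)(t - 11) / -48
  L_3(t) = (t - 3)(t - 4)(t - 7) / 224
Then g(t) = -17·L_0(t) - 18·L_1(t) + 75·L_2(t) + 647·L_3(t).
Expanding and collecting terms gives g(t) = t³ - 6t² + 4t - 2.
Check: g(3) = -17. ✓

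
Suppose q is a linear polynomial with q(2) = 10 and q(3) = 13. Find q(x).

Using the Lagrange interpolation formula with nodes 2, 3:
  L_0(x) = (x - 3) / -1
  L_1(x) = (x - 2) / 1
Then q(x) = 10·L_0(x) + 13·L_1(x).
Expanding and collecting terms gives q(x) = 3x + 4.
Check: q(2) = 10. ✓

q(x) = 3x + 4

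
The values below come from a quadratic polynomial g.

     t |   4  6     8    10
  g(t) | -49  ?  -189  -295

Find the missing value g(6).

-107

On equispaced nodes a degree-2 polynomial has vanishing third forward difference, so
  - g(4) + 3·g(6) - 3·g(8) + g(10) = 0.
Substituting the known values and solving for g(6):
  3·g(6) = -321
  g(6) = -107.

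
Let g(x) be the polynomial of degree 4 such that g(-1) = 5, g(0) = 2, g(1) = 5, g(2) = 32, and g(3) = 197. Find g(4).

710

Forward differences of the values at x = -1, 0, 1, 2, 3:
  g  : 5  2  5  32  197
  Δ  : -3  3  27  165
  Δ^2: 6  24  138
  Δ^3: 18  114
  Δ^4: 96
The fourth differences are constant, confirming degree 4.
Interpolating (Newton forward form) and evaluating at x = 4 gives g(4) = 710.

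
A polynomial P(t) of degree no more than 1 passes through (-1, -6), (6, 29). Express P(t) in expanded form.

Using the Lagrange interpolation formula with nodes -1, 6:
  L_0(t) = (t - 6) / -7
  L_1(t) = (t + 1) / 7
Then P(t) = -6·L_0(t) + 29·L_1(t).
Expanding and collecting terms gives P(t) = 5t - 1.
Check: P(6) = 29. ✓

P(t) = 5t - 1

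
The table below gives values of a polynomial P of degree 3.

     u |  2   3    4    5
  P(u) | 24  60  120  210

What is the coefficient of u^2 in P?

3

Write P(u) = au^3 + bu^2 + cu + d. Substituting each data point gives a linear system:
  8a + 4b + 2c + d = 24
  27a + 9b + 3c + d = 60
  64a + 16b + 4c + d = 120
  125a + 25b + 5c + d = 210
Solving the system yields a = 1, b = 3, c = 2, d = 0.
So P(u) = u^3 + 3u^2 + 2u.
The coefficient of u^2 is 3.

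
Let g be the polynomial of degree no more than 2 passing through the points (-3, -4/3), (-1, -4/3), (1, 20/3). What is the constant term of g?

5/3

Write g(x) = ax^2 + bx + c. Substituting each data point gives a linear system:
  9a - 3b + c = -4/3
  a - b + c = -4/3
  a + b + c = 20/3
Solving the system yields a = 1, b = 4, c = 5/3.
So g(x) = x^2 + 4x + 5/3.
The constant term is 5/3.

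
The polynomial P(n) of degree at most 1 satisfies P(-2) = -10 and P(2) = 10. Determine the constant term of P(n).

0

Write P(n) = an + b. Substituting each data point gives a linear system:
  -2a + b = -10
  2a + b = 10
Solving the system yields a = 5, b = 0.
So P(n) = 5n.
The constant term is 0.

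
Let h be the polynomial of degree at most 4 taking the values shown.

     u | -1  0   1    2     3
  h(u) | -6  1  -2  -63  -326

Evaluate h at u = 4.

-1031

Using the Lagrange interpolation formula with nodes -1, 0, 1, 2, 3:
  L_0(u) = u(u - 1)(u - 2)(u - 3) / 24
  L_1(u) = (u + 1)(u - 1)(u - 2)(u - 3) / -6
  L_2(u) = (u + 1)u(u - 2)(u - 3) / 4
  L_3(u) = (u + 1)u(u - 1)(u - 3) / -6
  L_4(u) = (u + 1)u(u - 1)(u - 2) / 24
Then h(u) = -6·L_0(u) + 1·L_1(u) - 2·L_2(u) - 63·L_3(u) - 326·L_4(u).
Expanding and collecting terms gives h(u) = -4u⁴ - u² + 2u + 1.
Evaluating at u = 4: h(4) = -1031.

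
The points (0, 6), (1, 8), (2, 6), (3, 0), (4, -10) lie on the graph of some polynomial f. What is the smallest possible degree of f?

Forward differences of the values at u = 0, 1, 2, 3, 4:
  f  : 6  8  6  0  -10
  Δ  : 2  -2  -6  -10
  Δ^2: -4  -4  -4
  Δ^3: 0  0
  Δ^4: 0
The second differences are constant (-4) and nonzero, while all higher differences vanish, so the minimal degree is 2.

2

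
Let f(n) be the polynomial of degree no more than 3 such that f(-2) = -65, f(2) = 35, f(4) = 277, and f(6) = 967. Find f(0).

1

Write f(n) = an^3 + bn^2 + cn + d. Substituting each data point gives a linear system:
  -8a + 4b - 2c + d = -65
  8a + 4b + 2c + d = 35
  64a + 16b + 4c + d = 277
  216a + 36b + 6c + d = 967
Solving the system yields a = 5, b = -4, c = 5, d = 1.
So f(n) = 5n³ - 4n² + 5n + 1.
Then f(0) = 1.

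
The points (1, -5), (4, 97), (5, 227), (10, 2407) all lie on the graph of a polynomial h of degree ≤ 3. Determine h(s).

Using the Lagrange interpolation formula with nodes 1, 4, 5, 10:
  L_0(s) = (s - 4)(s - 5)(s - 10) / -108
  L_1(s) = (s - 1)(s - 5)(s - 10) / 18
  L_2(s) = (s - 1)(s - 4)(s - 10) / -20
  L_3(s) = (s - 1)(s - 4)(s - 5) / 270
Then h(s) = -5·L_0(s) + 97·L_1(s) + 227·L_2(s) + 2407·L_3(s).
Expanding and collecting terms gives h(s) = 3s^3 - 6s^2 + s - 3.
Check: h(4) = 97. ✓

h(s) = 3s^3 - 6s^2 + s - 3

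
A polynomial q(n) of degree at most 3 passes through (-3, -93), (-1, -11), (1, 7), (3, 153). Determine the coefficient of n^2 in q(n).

4

Write q(n) = an^3 + bn^2 + cn + d. Substituting each data point gives a linear system:
  -27a + 9b - 3c + d = -93
  -a + b - c + d = -11
  a + b + c + d = 7
  27a + 9b + 3c + d = 153
Solving the system yields a = 4, b = 4, c = 5, d = -6.
So q(n) = 4n³ + 4n² + 5n - 6.
The coefficient of n^2 is 4.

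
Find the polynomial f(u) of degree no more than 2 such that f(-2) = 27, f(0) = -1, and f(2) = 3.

f(u) = 4u^2 - 6u - 1

Write f(u) = au^2 + bu + c. Substituting each data point gives a linear system:
  4a - 2b + c = 27
  c = -1
  4a + 2b + c = 3
Solving the system yields a = 4, b = -6, c = -1.
So f(u) = 4u^2 - 6u - 1.
Check: f(0) = -1. ✓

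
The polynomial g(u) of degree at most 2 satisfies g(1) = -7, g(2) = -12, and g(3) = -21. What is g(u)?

g(u) = -2u^2 + u - 6

Write g(u) = au^2 + bu + c. Substituting each data point gives a linear system:
  a + b + c = -7
  4a + 2b + c = -12
  9a + 3b + c = -21
Solving the system yields a = -2, b = 1, c = -6.
So g(u) = -2u² + u - 6.
Check: g(1) = -7. ✓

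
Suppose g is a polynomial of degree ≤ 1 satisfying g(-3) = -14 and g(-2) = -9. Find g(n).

g(n) = 5n + 1

Write g(n) = an + b. Substituting each data point gives a linear system:
  -3a + b = -14
  -2a + b = -9
Solving the system yields a = 5, b = 1.
So g(n) = 5n + 1.
Check: g(-3) = -14. ✓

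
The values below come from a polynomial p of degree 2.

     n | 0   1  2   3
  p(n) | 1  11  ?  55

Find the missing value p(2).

On equispaced nodes a degree-2 polynomial has vanishing third forward difference, so
  - p(0) + 3·p(1) - 3·p(2) + p(3) = 0.
Substituting the known values and solving for p(2):
  -3·p(2) = -87
  p(2) = 29.

29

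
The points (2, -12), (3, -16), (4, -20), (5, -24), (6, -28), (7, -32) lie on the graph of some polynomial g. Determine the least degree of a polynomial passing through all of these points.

Forward differences of the values at s = 2, 3, 4, 5, 6, 7:
  g  : -12  -16  -20  -24  -28  -32
  Δ  : -4  -4  -4  -4  -4
  Δ^2: 0  0  0  0
  Δ^3: 0  0  0
  Δ^4: 0  0
  Δ^5: 0
The first differences are constant (-4) and nonzero, while all higher differences vanish, so the minimal degree is 1.

1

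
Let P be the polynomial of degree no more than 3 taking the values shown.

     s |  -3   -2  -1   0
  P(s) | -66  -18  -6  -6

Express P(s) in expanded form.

P(s) = 4s^3 + 6s^2 + 2s - 6

Write P(s) = as^3 + bs^2 + cs + d. Substituting each data point gives a linear system:
  -27a + 9b - 3c + d = -66
  -8a + 4b - 2c + d = -18
  -a + b - c + d = -6
  d = -6
Solving the system yields a = 4, b = 6, c = 2, d = -6.
So P(s) = 4s^3 + 6s^2 + 2s - 6.
Check: P(-1) = -6. ✓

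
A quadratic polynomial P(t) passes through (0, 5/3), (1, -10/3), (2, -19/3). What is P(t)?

Using the Lagrange interpolation formula with nodes 0, 1, 2:
  L_0(t) = (t - 1)(t - 2) / 2
  L_1(t) = t(t - 2) / -1
  L_2(t) = t(t - 1) / 2
Then P(t) = 5/3·L_0(t) - 10/3·L_1(t) - 19/3·L_2(t).
Expanding and collecting terms gives P(t) = t^2 - 6t + 5/3.
Check: P(2) = -19/3. ✓

P(t) = t^2 - 6t + 5/3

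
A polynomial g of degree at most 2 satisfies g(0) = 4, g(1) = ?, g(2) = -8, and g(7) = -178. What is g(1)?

The 3 known points determine the degree-2 polynomial uniquely.
Write g(x) = ax^2 + bx + c. Substituting each data point gives a linear system:
  c = 4
  4a + 2b + c = -8
  49a + 7b + c = -178
Solving the system yields a = -4, b = 2, c = 4.
So g(x) = -4x² + 2x + 4.
Then g(1) = 2.

2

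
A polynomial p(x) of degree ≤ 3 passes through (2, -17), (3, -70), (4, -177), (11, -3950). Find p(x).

Write p(x) = ax^3 + bx^2 + cx + d. Substituting each data point gives a linear system:
  8a + 4b + 2c + d = -17
  27a + 9b + 3c + d = -70
  64a + 16b + 4c + d = -177
  1331a + 121b + 11c + d = -3950
Solving the system yields a = -3, b = 0, c = 4, d = -1.
So p(x) = -3x³ + 4x - 1.
Check: p(2) = -17. ✓

p(x) = -3x^3 + 4x - 1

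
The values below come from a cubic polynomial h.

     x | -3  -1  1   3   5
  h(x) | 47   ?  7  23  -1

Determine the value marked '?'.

-1

On equispaced nodes a degree-3 polynomial has vanishing fourth forward difference, so
  h(-3) - 4·h(-1) + 6·h(1) - 4·h(3) + h(5) = 0.
Substituting the known values and solving for h(-1):
  -4·h(-1) = 4
  h(-1) = -1.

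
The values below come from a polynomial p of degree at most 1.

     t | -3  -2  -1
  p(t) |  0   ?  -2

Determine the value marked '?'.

On equispaced nodes a degree-1 polynomial has vanishing second forward difference, so
  p(-3) - 2·p(-2) + p(-1) = 0.
Substituting the known values and solving for p(-2):
  -2·p(-2) = 2
  p(-2) = -1.

-1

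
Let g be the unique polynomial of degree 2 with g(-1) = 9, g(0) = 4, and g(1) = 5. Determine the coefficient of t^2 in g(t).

Write g(t) = at^2 + bt + c. Substituting each data point gives a linear system:
  a - b + c = 9
  c = 4
  a + b + c = 5
Solving the system yields a = 3, b = -2, c = 4.
So g(t) = 3t^2 - 2t + 4.
The leading coefficient is 3.

3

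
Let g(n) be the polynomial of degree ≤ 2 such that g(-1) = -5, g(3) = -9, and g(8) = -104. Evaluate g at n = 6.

Using the Lagrange interpolation formula with nodes -1, 3, 8:
  L_0(n) = (n - 3)(n - 8) / 36
  L_1(n) = (n + 1)(n - 8) / -20
  L_2(n) = (n + 1)(n - 3) / 45
Then g(n) = -5·L_0(n) - 9·L_1(n) - 104·L_2(n).
Expanding and collecting terms gives g(n) = -2n^2 + 3n.
Evaluating at n = 6: g(6) = -54.

-54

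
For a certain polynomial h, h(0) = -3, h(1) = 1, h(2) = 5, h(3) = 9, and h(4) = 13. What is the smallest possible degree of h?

1

Forward differences of the values at s = 0, 1, 2, 3, 4:
  h  : -3  1  5  9  13
  Δ  : 4  4  4  4
  Δ^2: 0  0  0
  Δ^3: 0  0
  Δ^4: 0
The first differences are constant (4) and nonzero, while all higher differences vanish, so the minimal degree is 1.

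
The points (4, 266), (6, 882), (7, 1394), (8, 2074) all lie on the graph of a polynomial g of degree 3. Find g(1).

2

Using the Lagrange interpolation formula with nodes 4, 6, 7, 8:
  L_0(t) = (t - 6)(t - 7)(t - 8) / -24
  L_1(t) = (t - 4)(t - 7)(t - 8) / 4
  L_2(t) = (t - 4)(t - 6)(t - 8) / -3
  L_3(t) = (t - 4)(t - 6)(t - 7) / 8
Then g(t) = 266·L_0(t) + 882·L_1(t) + 1394·L_2(t) + 2074·L_3(t).
Expanding and collecting terms gives g(t) = 4t³ + 4t - 6.
Evaluating at t = 1: g(1) = 2.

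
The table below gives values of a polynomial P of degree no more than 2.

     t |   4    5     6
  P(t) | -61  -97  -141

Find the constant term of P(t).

Write P(t) = at^2 + bt + c. Substituting each data point gives a linear system:
  16a + 4b + c = -61
  25a + 5b + c = -97
  36a + 6b + c = -141
Solving the system yields a = -4, b = 0, c = 3.
So P(t) = -4t^2 + 3.
The constant term is 3.

3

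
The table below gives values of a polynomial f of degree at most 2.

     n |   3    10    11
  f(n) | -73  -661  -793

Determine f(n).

f(n) = -6n^2 - 6n - 1

Write f(n) = an^2 + bn + c. Substituting each data point gives a linear system:
  9a + 3b + c = -73
  100a + 10b + c = -661
  121a + 11b + c = -793
Solving the system yields a = -6, b = -6, c = -1.
So f(n) = -6n² - 6n - 1.
Check: f(10) = -661. ✓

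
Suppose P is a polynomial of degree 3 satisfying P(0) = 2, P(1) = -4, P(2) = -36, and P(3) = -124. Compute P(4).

-298

Write P(t) = at^3 + bt^2 + ct + d. Substituting each data point gives a linear system:
  d = 2
  a + b + c + d = -4
  8a + 4b + 2c + d = -36
  27a + 9b + 3c + d = -124
Solving the system yields a = -5, b = 2, c = -3, d = 2.
So P(t) = -5t^3 + 2t^2 - 3t + 2.
Then P(4) = -298.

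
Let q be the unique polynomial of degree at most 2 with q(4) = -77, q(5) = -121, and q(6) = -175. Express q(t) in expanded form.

q(t) = -5t^2 + t - 1

Write q(t) = at^2 + bt + c. Substituting each data point gives a linear system:
  16a + 4b + c = -77
  25a + 5b + c = -121
  36a + 6b + c = -175
Solving the system yields a = -5, b = 1, c = -1.
So q(t) = -5t² + t - 1.
Check: q(4) = -77. ✓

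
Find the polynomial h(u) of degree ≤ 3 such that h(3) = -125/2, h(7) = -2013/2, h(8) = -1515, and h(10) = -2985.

h(u) = -3u^3 - (1/2)u^2 + 6u + 5

Write h(u) = au^3 + bu^2 + cu + d. Substituting each data point gives a linear system:
  27a + 9b + 3c + d = -125/2
  343a + 49b + 7c + d = -2013/2
  512a + 64b + 8c + d = -1515
  1000a + 100b + 10c + d = -2985
Solving the system yields a = -3, b = -1/2, c = 6, d = 5.
So h(u) = -3u³ - (1/2)u² + 6u + 5.
Check: h(8) = -1515. ✓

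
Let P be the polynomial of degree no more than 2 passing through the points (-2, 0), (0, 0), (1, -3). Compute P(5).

-35

Write P(n) = an^2 + bn + c. Substituting each data point gives a linear system:
  4a - 2b + c = 0
  c = 0
  a + b + c = -3
Solving the system yields a = -1, b = -2, c = 0.
So P(n) = -n² - 2n.
Then P(5) = -35.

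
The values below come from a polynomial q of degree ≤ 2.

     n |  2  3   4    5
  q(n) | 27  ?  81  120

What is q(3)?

The 3 known points determine the degree-2 polynomial uniquely.
Write q(n) = an^2 + bn + c. Substituting each data point gives a linear system:
  4a + 2b + c = 27
  16a + 4b + c = 81
  25a + 5b + c = 120
Solving the system yields a = 4, b = 3, c = 5.
So q(n) = 4n² + 3n + 5.
Then q(3) = 50.

50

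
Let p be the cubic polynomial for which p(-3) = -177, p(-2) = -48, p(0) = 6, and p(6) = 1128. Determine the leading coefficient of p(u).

Write p(u) = au^3 + bu^2 + cu + d. Substituting each data point gives a linear system:
  -27a + 9b - 3c + d = -177
  -8a + 4b - 2c + d = -48
  d = 6
  216a + 36b + 6c + d = 1128
Solving the system yields a = 6, b = -4, c = -5, d = 6.
So p(u) = 6u^3 - 4u^2 - 5u + 6.
The leading coefficient is 6.

6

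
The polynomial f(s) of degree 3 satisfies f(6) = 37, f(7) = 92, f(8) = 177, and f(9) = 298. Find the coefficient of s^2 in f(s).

Write f(s) = as^3 + bs^2 + cs + d. Substituting each data point gives a linear system:
  216a + 36b + 6c + d = 37
  343a + 49b + 7c + d = 92
  512a + 64b + 8c + d = 177
  729a + 81b + 9c + d = 298
Solving the system yields a = 1, b = -6, c = 6, d = 1.
So f(s) = s^3 - 6s^2 + 6s + 1.
The coefficient of s^2 is -6.

-6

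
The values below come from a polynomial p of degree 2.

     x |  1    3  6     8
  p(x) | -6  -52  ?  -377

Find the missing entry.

-211

The 3 known points determine the degree-2 polynomial uniquely.
Write p(x) = ax^2 + bx + c. Substituting each data point gives a linear system:
  a + b + c = -6
  9a + 3b + c = -52
  64a + 8b + c = -377
Solving the system yields a = -6, b = 1, c = -1.
So p(x) = -6x^2 + x - 1.
Then p(6) = -211.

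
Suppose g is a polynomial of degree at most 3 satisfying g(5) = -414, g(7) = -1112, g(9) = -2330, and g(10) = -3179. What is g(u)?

g(u) = -3u^3 - 2u^2 + 2u + 1

Write g(u) = au^3 + bu^2 + cu + d. Substituting each data point gives a linear system:
  125a + 25b + 5c + d = -414
  343a + 49b + 7c + d = -1112
  729a + 81b + 9c + d = -2330
  1000a + 100b + 10c + d = -3179
Solving the system yields a = -3, b = -2, c = 2, d = 1.
So g(u) = -3u^3 - 2u^2 + 2u + 1.
Check: g(10) = -3179. ✓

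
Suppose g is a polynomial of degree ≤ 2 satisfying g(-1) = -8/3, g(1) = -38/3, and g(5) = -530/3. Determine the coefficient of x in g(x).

Write g(x) = ax^2 + bx + c. Substituting each data point gives a linear system:
  a - b + c = -8/3
  a + b + c = -38/3
  25a + 5b + c = -530/3
Solving the system yields a = -6, b = -5, c = -5/3.
So g(x) = -6x^2 - 5x - 5/3.
The coefficient of x is -5.

-5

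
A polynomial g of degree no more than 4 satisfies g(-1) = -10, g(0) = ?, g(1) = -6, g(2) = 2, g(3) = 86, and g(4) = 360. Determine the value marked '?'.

-4

The 5 known points determine the degree-4 polynomial uniquely.
Write g(t) = at^4 + bt^3 + ct^2 + dt + e. Substituting each data point gives a linear system:
  a - b + c - d + e = -10
  a + b + c + d + e = -6
  16a + 8b + 4c + 2d + e = 2
  81a + 27b + 9c + 3d + e = 86
  256a + 64b + 16c + 4d + e = 360
Solving the system yields a = 2, b = -1, c = -6, d = 3, e = -4.
So g(t) = 2t⁴ - t³ - 6t² + 3t - 4.
Then g(0) = -4.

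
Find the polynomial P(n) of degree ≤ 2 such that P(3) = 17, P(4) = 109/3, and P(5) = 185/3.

P(n) = 3n^2 - (5/3)n - 5

Using the Lagrange interpolation formula with nodes 3, 4, 5:
  L_0(n) = (n - 4)(n - 5) / 2
  L_1(n) = (n - 3)(n - 5) / -1
  L_2(n) = (n - 3)(n - 4) / 2
Then P(n) = 17·L_0(n) + 109/3·L_1(n) + 185/3·L_2(n).
Expanding and collecting terms gives P(n) = 3n^2 - (5/3)n - 5.
Check: P(4) = 109/3. ✓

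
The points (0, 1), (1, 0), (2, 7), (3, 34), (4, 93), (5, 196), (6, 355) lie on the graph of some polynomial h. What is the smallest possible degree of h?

Forward differences of the values at x = 0, 1, 2, 3, 4, 5, 6:
  h  : 1  0  7  34  93  196  355
  Δ  : -1  7  27  59  103  159
  Δ^2: 8  20  32  44  56
  Δ^3: 12  12  12  12
  Δ^4: 0  0  0
  Δ^5: 0  0
  Δ^6: 0
The third differences are constant (12) and nonzero, while all higher differences vanish, so the minimal degree is 3.

3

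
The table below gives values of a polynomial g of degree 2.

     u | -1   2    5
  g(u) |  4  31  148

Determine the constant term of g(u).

3

Write g(u) = au^2 + bu + c. Substituting each data point gives a linear system:
  a - b + c = 4
  4a + 2b + c = 31
  25a + 5b + c = 148
Solving the system yields a = 5, b = 4, c = 3.
So g(u) = 5u^2 + 4u + 3.
The constant term is 3.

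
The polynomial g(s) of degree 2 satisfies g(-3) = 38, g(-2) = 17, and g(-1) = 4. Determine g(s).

g(s) = 4s^2 - s - 1

Write g(s) = as^2 + bs + c. Substituting each data point gives a linear system:
  9a - 3b + c = 38
  4a - 2b + c = 17
  a - b + c = 4
Solving the system yields a = 4, b = -1, c = -1.
So g(s) = 4s² - s - 1.
Check: g(-1) = 4. ✓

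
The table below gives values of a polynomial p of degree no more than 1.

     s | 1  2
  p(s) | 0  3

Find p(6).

15

Write p(s) = as + b. Substituting each data point gives a linear system:
  a + b = 0
  2a + b = 3
Solving the system yields a = 3, b = -3.
So p(s) = 3s - 3.
Then p(6) = 15.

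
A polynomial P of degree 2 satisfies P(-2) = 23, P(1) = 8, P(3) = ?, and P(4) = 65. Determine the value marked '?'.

38

The 3 known points determine the degree-2 polynomial uniquely.
Write P(t) = at^2 + bt + c. Substituting each data point gives a linear system:
  4a - 2b + c = 23
  a + b + c = 8
  16a + 4b + c = 65
Solving the system yields a = 4, b = -1, c = 5.
So P(t) = 4t² - t + 5.
Then P(3) = 38.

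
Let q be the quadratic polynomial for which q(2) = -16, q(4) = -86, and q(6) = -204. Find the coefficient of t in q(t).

Write q(t) = at^2 + bt + c. Substituting each data point gives a linear system:
  4a + 2b + c = -16
  16a + 4b + c = -86
  36a + 6b + c = -204
Solving the system yields a = -6, b = 1, c = 6.
So q(t) = -6t² + t + 6.
The coefficient of t is 1.

1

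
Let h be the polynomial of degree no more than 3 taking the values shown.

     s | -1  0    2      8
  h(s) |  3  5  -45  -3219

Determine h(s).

h(s) = -6s^3 - 3s^2 + 5s + 5

Write h(s) = as^3 + bs^2 + cs + d. Substituting each data point gives a linear system:
  -a + b - c + d = 3
  d = 5
  8a + 4b + 2c + d = -45
  512a + 64b + 8c + d = -3219
Solving the system yields a = -6, b = -3, c = 5, d = 5.
So h(s) = -6s³ - 3s² + 5s + 5.
Check: h(8) = -3219. ✓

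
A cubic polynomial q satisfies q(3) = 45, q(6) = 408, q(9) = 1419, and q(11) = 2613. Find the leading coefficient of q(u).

2

Write q(u) = au^3 + bu^2 + cu + d. Substituting each data point gives a linear system:
  27a + 9b + 3c + d = 45
  216a + 36b + 6c + d = 408
  729a + 81b + 9c + d = 1419
  1331a + 121b + 11c + d = 2613
Solving the system yields a = 2, b = 0, c = -5, d = 6.
So q(u) = 2u³ - 5u + 6.
The leading coefficient is 2.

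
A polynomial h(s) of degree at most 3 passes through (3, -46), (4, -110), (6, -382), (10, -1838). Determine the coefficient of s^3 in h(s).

-2

Write h(s) = as^3 + bs^2 + cs + d. Substituting each data point gives a linear system:
  27a + 9b + 3c + d = -46
  64a + 16b + 4c + d = -110
  216a + 36b + 6c + d = -382
  1000a + 100b + 10c + d = -1838
Solving the system yields a = -2, b = 2, c = -4, d = 2.
So h(s) = -2s³ + 2s² - 4s + 2.
The leading coefficient is -2.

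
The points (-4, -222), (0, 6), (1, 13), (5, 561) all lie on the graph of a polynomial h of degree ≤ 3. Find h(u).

Write h(u) = au^3 + bu^2 + cu + d. Substituting each data point gives a linear system:
  -64a + 16b - 4c + d = -222
  d = 6
  a + b + c + d = 13
  125a + 25b + 5c + d = 561
Solving the system yields a = 4, b = 2, c = 1, d = 6.
So h(u) = 4u^3 + 2u^2 + u + 6.
Check: h(1) = 13. ✓

h(u) = 4u^3 + 2u^2 + u + 6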